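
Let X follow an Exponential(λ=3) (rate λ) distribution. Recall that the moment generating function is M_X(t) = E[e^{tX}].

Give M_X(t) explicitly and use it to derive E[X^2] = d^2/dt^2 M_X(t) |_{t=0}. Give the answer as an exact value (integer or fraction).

M_X(t) = 3/(3 - t)
dM/dt = 3/(t^2 - 6*t + 9)
d^2M/dt^2 = -6/(t^3 - 9*t^2 + 27*t - 27)

E[X^2] = d^2M/dt^2 |_{t=0} = 2/9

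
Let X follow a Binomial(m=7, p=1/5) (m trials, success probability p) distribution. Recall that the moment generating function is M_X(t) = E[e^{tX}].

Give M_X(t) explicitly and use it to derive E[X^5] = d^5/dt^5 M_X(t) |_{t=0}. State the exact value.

E[X^5] = D^5[M](0) = 51779/625

M_X(t) = (e^(t)/5 + 4/5)^7
D^5[M](t) = 16807*e^(7*t)/78125 + 217728*e^(6*t)/78125 + 336*e^(5*t)/25 + 458752*e^(4*t)/15625 + 435456*e^(3*t)/15625 + 688128*e^(2*t)/78125 + 28672*e^(t)/78125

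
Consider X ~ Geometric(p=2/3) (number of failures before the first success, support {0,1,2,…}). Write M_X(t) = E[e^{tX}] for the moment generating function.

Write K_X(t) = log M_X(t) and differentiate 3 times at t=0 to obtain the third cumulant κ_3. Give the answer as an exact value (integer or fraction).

M_X(t) = 2/(3*(1 - e^(t)/3))
K_X(t) = log M_X(t) = -log(1 - e^(t)/3) - log(3) + log(2)
K′(t) = -e^(t)/(e^(t) - 3)
K′′(t) = 3*e^(t)/(e^(2*t) - 6*e^(t) + 9)
K′′′(t) = (-3*e^(2*t) - 9*e^(t))/(e^(3*t) - 9*e^(2*t) + 27*e^(t) - 27)

κ_3 = K′′′(0) = 3/2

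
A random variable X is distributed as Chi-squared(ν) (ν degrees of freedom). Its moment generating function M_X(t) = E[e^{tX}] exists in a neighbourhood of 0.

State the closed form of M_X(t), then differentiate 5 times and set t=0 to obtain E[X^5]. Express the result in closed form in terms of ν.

M_X(t) = (1 - 2*t)^(-ν/2)
M′(t) = -ν/(2*t*(1 - 2*t)^(ν/2) - (1 - 2*t)^(ν/2))
M′′(t) = (ν^2 + 2*ν)/(4*t^2*(1 - 2*t)^(ν/2) - 4*t*(1 - 2*t)^(ν/2) + (1 - 2*t)^(ν/2))
M′′′(t) = (-ν^3 - 6*ν^2 - 8*ν)/(8*t^3*(1 - 2*t)^(ν/2) - 12*t^2*(1 - 2*t)^(ν/2) + 6*t*(1 - 2*t)^(ν/2) - (1 - 2*t)^(ν/2))
M′′′′(t) = (ν^4 + 12*ν^3 + 44*ν^2 + 48*ν)/(16*t^4*(1 - 2*t)^(ν/2) - 32*t^3*(1 - 2*t)^(ν/2) + 24*t^2*(1 - 2*t)^(ν/2) - 8*t*(1 - 2*t)^(ν/2) + (1 - 2*t)^(ν/2))

E[X^5] = M′′′′′(0) = ν*(ν^4 + 20*ν^3 + 140*ν^2 + 400*ν + 384)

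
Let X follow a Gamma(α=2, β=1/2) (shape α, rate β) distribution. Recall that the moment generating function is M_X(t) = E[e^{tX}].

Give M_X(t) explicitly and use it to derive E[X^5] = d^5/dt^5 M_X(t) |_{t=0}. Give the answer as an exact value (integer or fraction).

E[X^5] = M^(5)(0) = 23040

M_X(t) = 1/(4*(1/2 - t)^2)
M^(5)(t) = -23040/(128*t^7 - 448*t^6 + 672*t^5 - 560*t^4 + 280*t^3 - 84*t^2 + 14*t - 1)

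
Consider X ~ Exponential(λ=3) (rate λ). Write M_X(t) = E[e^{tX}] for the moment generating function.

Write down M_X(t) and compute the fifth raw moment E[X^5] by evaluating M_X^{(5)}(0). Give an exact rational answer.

M_X(t) = 3/(3 - t)
dM/dt = 3/(t^2 - 6*t + 9)
d^2M/dt^2 = -6/(t^3 - 9*t^2 + 27*t - 27)
d^3M/dt^3 = 18/(t^4 - 12*t^3 + 54*t^2 - 108*t + 81)
d^4M/dt^4 = -72/(t^5 - 15*t^4 + 90*t^3 - 270*t^2 + 405*t - 243)
d^5M/dt^5 = 360/(t^6 - 18*t^5 + 135*t^4 - 540*t^3 + 1215*t^2 - 1458*t + 729)

E[X^5] = d^5M/dt^5 |_{t=0} = 40/81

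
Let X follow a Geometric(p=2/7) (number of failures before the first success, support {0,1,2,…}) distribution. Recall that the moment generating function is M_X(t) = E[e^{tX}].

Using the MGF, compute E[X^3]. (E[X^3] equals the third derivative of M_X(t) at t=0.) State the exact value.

M_X(t) = 2/(7*(1 - 5*e^(t)/7))
M^(3)(t) = (250*e^(3*t) + 1400*e^(2*t) + 490*e^(t))/(625*e^(4*t) - 3500*e^(3*t) + 7350*e^(2*t) - 6860*e^(t) + 2401)

E[X^3] = M^(3)(0) = 535/4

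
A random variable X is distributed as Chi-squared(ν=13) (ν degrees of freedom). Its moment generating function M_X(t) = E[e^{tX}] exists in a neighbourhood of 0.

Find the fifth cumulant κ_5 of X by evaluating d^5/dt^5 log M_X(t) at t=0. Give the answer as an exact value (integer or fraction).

κ_5 = d^5K/dt^5 |_{t=0} = 4992

M_X(t) = (1 - 2*t)^(-13/2)
K_X(t) = log M_X(t) = -13*log(1 - 2*t)/2
dK/dt = -13/(2*t - 1)
d^2K/dt^2 = 26/(4*t^2 - 4*t + 1)
d^3K/dt^3 = -104/(8*t^3 - 12*t^2 + 6*t - 1)
d^4K/dt^4 = 624/(16*t^4 - 32*t^3 + 24*t^2 - 8*t + 1)
d^5K/dt^5 = -4992/(32*t^5 - 80*t^4 + 80*t^3 - 40*t^2 + 10*t - 1)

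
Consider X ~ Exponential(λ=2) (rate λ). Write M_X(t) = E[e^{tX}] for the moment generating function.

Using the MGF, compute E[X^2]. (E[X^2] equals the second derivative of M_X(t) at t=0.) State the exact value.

E[X^2] = d^2M/dt^2 |_{t=0} = 1/2

M_X(t) = 2/(2 - t)
dM/dt = 2/(t^2 - 4*t + 4)
d^2M/dt^2 = -4/(t^3 - 6*t^2 + 12*t - 8)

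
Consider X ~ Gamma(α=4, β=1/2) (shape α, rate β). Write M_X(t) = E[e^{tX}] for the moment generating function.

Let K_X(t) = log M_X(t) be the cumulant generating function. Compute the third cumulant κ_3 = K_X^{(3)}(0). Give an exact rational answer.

κ_3 = K^(3)(0) = 64

M_X(t) = 1/(16*(1/2 - t)^4)
K_X(t) = log M_X(t) = -4*log(1/2 - t) - 4*log(2)
K^(3)(t) = -64/(8*t^3 - 12*t^2 + 6*t - 1)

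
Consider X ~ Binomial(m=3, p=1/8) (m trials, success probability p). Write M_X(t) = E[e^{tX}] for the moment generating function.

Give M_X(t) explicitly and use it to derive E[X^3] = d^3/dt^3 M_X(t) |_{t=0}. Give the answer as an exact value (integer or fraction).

M_X(t) = (e^(t)/8 + 7/8)^3
M′(t) = 3*e^(3*t)/512 + 21*e^(2*t)/256 + 147*e^(t)/512
M′′(t) = 9*e^(3*t)/512 + 21*e^(2*t)/128 + 147*e^(t)/512
M′′′(t) = 27*e^(3*t)/512 + 21*e^(2*t)/64 + 147*e^(t)/512

E[X^3] = M′′′(0) = 171/256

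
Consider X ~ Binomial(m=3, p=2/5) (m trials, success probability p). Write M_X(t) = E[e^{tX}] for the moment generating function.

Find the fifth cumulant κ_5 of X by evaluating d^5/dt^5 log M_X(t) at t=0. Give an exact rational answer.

M_X(t) = (2*e^(t)/5 + 3/5)^3
K_X(t) = log M_X(t) = 3*log(2*e^(t)/5 + 3/5)
D^5[K](t) = (-144*e^(4*t) + 2376*e^(3*t) - 3564*e^(2*t) + 486*e^(t))/(32*e^(5*t) + 240*e^(4*t) + 720*e^(3*t) + 1080*e^(2*t) + 810*e^(t) + 243)

κ_5 = D^5[K](0) = -846/3125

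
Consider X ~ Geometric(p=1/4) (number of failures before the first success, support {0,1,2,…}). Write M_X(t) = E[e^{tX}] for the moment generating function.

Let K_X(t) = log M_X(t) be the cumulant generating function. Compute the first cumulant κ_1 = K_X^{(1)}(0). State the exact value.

κ_1 = D[K](0) = 3

M_X(t) = 1/(4*(1 - 3*e^(t)/4))
K_X(t) = log M_X(t) = -log(1 - 3*e^(t)/4) - 2*log(2)
D[K](t) = -3*e^(t)/(3*e^(t) - 4)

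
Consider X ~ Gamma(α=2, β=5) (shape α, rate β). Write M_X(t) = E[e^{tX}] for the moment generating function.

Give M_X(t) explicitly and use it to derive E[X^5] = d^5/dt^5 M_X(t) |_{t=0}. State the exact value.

M_X(t) = 25/(5 - t)^2
D^5[M](t) = -18000/(t^7 - 35*t^6 + 525*t^5 - 4375*t^4 + 21875*t^3 - 65625*t^2 + 109375*t - 78125)

E[X^5] = D^5[M](0) = 144/625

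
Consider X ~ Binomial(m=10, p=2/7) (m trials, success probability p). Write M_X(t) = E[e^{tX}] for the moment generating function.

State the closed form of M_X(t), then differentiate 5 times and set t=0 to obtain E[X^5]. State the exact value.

E[X^5] = M′′′′′(0) = 2224100/2401

M_X(t) = (2*e^(t)/7 + 5/7)^10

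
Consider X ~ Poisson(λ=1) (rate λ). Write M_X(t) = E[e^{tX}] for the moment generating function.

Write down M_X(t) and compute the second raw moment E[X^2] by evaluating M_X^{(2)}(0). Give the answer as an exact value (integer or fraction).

M_X(t) = e^(e^(t) - 1)
D^2[M](t) = (e^(2*t)*e^(e^(t)) + e^(t)*e^(e^(t)))*e^(-1)

E[X^2] = D^2[M](0) = 2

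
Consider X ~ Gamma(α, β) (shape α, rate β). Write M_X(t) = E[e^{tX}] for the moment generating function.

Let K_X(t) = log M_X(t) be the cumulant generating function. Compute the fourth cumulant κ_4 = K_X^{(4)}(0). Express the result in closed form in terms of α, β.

M_X(t) = (β/(β - t))^α
K_X(t) = log M_X(t) = α*(log(β) - log(β - t))
D^4[K](t) = 6*α/(β^4 - 4*β^3*t + 6*β^2*t^2 - 4*β*t^3 + t^4)

κ_4 = D^4[K](0) = 6*α/β^4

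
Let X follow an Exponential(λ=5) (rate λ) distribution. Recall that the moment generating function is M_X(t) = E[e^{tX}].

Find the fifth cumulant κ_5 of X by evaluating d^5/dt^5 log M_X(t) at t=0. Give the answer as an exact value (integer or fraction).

κ_5 = K^(5)(0) = 24/3125

M_X(t) = 5/(5 - t)
K_X(t) = log M_X(t) = -log(5 - t) + log(5)
K^(5)(t) = -24/(t^5 - 25*t^4 + 250*t^3 - 1250*t^2 + 3125*t - 3125)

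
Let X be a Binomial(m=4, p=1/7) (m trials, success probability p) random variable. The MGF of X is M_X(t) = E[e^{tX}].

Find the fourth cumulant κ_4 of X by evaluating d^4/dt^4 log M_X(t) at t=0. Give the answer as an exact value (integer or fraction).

κ_4 = d^4K/dt^4 |_{t=0} = 312/2401

M_X(t) = (e^(t)/7 + 6/7)^4
K_X(t) = log M_X(t) = 4*log(e^(t)/7 + 6/7)
dK/dt = 4*e^(t)/(e^(t) + 6)
d^2K/dt^2 = 24*e^(t)/(e^(2*t) + 12*e^(t) + 36)
d^3K/dt^3 = (-24*e^(2*t) + 144*e^(t))/(e^(3*t) + 18*e^(2*t) + 108*e^(t) + 216)
d^4K/dt^4 = (24*e^(3*t) - 576*e^(2*t) + 864*e^(t))/(e^(4*t) + 24*e^(3*t) + 216*e^(2*t) + 864*e^(t) + 1296)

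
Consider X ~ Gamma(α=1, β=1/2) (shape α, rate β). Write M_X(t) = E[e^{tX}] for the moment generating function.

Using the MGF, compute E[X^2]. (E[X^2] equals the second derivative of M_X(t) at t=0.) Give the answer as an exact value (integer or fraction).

M_X(t) = 1/(2*(1/2 - t))
dM/dt = 2/(4*t^2 - 4*t + 1)
d^2M/dt^2 = -8/(8*t^3 - 12*t^2 + 6*t - 1)

E[X^2] = d^2M/dt^2 |_{t=0} = 8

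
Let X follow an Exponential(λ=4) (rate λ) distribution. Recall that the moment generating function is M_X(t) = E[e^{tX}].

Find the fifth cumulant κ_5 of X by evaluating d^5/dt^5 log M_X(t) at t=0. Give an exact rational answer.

M_X(t) = 4/(4 - t)
K_X(t) = log M_X(t) = -log(4 - t) + 2*log(2)
K^(5)(t) = -24/(t^5 - 20*t^4 + 160*t^3 - 640*t^2 + 1280*t - 1024)

κ_5 = K^(5)(0) = 3/128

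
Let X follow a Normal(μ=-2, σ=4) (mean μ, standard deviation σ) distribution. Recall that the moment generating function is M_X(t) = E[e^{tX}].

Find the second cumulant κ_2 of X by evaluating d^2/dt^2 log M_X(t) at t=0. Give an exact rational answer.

κ_2 = d^2K/dt^2 |_{t=0} = 16

M_X(t) = e^(8*t^2 - 2*t)
K_X(t) = log M_X(t) = 8*t^2 - 2*t
dK/dt = 16*t - 2
d^2K/dt^2 = 16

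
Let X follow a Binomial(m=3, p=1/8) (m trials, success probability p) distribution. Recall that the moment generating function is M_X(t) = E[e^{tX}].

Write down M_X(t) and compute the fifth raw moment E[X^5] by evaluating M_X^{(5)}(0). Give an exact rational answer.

E[X^5] = M′′′′′(0) = 531/256

M_X(t) = (e^(t)/8 + 7/8)^3
M′(t) = 3*e^(3*t)/512 + 21*e^(2*t)/256 + 147*e^(t)/512
M′′(t) = 9*e^(3*t)/512 + 21*e^(2*t)/128 + 147*e^(t)/512
M′′′(t) = 27*e^(3*t)/512 + 21*e^(2*t)/64 + 147*e^(t)/512
M′′′′(t) = 81*e^(3*t)/512 + 21*e^(2*t)/32 + 147*e^(t)/512
M′′′′′(t) = 243*e^(3*t)/512 + 21*e^(2*t)/16 + 147*e^(t)/512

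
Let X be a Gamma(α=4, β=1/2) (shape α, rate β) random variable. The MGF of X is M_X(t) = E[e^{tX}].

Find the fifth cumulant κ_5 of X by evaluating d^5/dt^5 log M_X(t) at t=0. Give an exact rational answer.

M_X(t) = 1/(16*(1/2 - t)^4)
K_X(t) = log M_X(t) = -4*log(1/2 - t) - 4*log(2)
K′(t) = -8/(2*t - 1)
K′′(t) = 16/(4*t^2 - 4*t + 1)
K′′′(t) = -64/(8*t^3 - 12*t^2 + 6*t - 1)
K′′′′(t) = 384/(16*t^4 - 32*t^3 + 24*t^2 - 8*t + 1)
K′′′′′(t) = -3072/(32*t^5 - 80*t^4 + 80*t^3 - 40*t^2 + 10*t - 1)

κ_5 = K′′′′′(0) = 3072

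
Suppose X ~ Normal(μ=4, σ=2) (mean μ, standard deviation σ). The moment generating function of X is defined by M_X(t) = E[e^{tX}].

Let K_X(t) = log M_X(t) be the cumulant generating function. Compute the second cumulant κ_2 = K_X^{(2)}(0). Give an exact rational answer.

κ_2 = K′′(0) = 4

M_X(t) = e^(2*t^2 + 4*t)
K_X(t) = log M_X(t) = 2*t^2 + 4*t
K′(t) = 4*t + 4
K′′(t) = 4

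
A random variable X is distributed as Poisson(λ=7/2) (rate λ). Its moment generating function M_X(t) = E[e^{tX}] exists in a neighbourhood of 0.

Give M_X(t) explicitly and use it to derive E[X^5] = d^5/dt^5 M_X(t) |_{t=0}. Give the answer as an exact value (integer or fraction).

E[X^5] = d^5M/dt^5 |_{t=0} = 105119/32

M_X(t) = e^(7*e^(t)/2 - 7/2)
dM/dt = 7*e^(-7/2)*e^(t)*e^(7*e^(t)/2)/2
d^2M/dt^2 = (49*e^(2*t)*e^(7*e^(t)/2) + 14*e^(t)*e^(7*e^(t)/2))*e^(-7/2)/4
d^3M/dt^3 = (343*e^(3*t)*e^(7*e^(t)/2) + 294*e^(2*t)*e^(7*e^(t)/2) + 28*e^(t)*e^(7*e^(t)/2))*e^(-7/2)/8
d^4M/dt^4 = (2401*e^(4*t)*e^(7*e^(t)/2) + 4116*e^(3*t)*e^(7*e^(t)/2) + 1372*e^(2*t)*e^(7*e^(t)/2) + 56*e^(t)*e^(7*e^(t)/2))*e^(-7/2)/16
d^5M/dt^5 = (16807*e^(5*t)*e^(7*e^(t)/2) + 48020*e^(4*t)*e^(7*e^(t)/2) + 34300*e^(3*t)*e^(7*e^(t)/2) + 5880*e^(2*t)*e^(7*e^(t)/2) + 112*e^(t)*e^(7*e^(t)/2))*e^(-7/2)/32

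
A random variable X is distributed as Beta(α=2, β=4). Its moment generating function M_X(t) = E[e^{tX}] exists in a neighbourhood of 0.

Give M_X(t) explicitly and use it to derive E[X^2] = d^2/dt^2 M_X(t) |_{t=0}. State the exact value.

E[X^2] = D^2[M](0) = 1/7

M_X(t) = ₁F₁(2; 6; t)
D^2[M](t) = ₁F₁(4; 8; t)/7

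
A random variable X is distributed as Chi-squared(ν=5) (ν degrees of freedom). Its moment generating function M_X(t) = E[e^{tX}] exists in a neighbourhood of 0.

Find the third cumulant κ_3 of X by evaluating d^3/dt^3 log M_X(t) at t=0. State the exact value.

M_X(t) = (1 - 2*t)^(-5/2)
K_X(t) = log M_X(t) = -5*log(1 - 2*t)/2
K^(3)(t) = -40/(8*t^3 - 12*t^2 + 6*t - 1)

κ_3 = K^(3)(0) = 40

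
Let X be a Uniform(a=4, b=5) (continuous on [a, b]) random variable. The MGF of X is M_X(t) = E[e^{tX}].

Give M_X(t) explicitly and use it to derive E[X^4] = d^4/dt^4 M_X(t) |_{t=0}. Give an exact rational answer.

M_X(t) = (e^(5*t) - e^(4*t))/t
M′(t) = (5*t*e^(5*t) - 4*t*e^(4*t) - e^(5*t) + e^(4*t))/t^2
M′′(t) = (25*t^2*e^(5*t) - 16*t^2*e^(4*t) - 10*t*e^(5*t) + 8*t*e^(4*t) + 2*e^(5*t) - 2*e^(4*t))/t^3
M′′′(t) = (125*t^3*e^(5*t) - 64*t^3*e^(4*t) - 75*t^2*e^(5*t) + 48*t^2*e^(4*t) + 30*t*e^(5*t) - 24*t*e^(4*t) - 6*e^(5*t) + 6*e^(4*t))/t^4

E[X^4] = M′′′′(0) = 2101/5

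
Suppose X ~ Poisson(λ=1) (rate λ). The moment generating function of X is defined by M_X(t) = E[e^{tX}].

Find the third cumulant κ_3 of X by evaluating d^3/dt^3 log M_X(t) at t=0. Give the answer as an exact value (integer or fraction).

M_X(t) = e^(e^(t) - 1)
K_X(t) = log M_X(t) = e^(t) - 1
D^3[K](t) = e^(t)

κ_3 = D^3[K](0) = 1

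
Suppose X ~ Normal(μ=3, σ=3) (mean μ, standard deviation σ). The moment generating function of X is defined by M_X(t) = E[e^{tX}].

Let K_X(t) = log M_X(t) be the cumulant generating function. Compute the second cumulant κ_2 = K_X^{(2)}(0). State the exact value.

M_X(t) = e^(9*t^2/2 + 3*t)
K_X(t) = log M_X(t) = 9*t^2/2 + 3*t
D^2[K](t) = 9

κ_2 = D^2[K](0) = 9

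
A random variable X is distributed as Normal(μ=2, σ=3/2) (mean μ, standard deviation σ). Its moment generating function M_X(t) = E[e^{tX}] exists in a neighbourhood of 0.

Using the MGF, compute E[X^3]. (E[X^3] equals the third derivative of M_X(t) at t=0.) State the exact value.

E[X^3] = M^(3)(0) = 43/2

M_X(t) = e^(9*t^2/8 + 2*t)
M^(3)(t) = 729*t^3*e^(2*t)*e^(9*t^2/8)/64 + 243*t^2*e^(2*t)*e^(9*t^2/8)/8 + 675*t*e^(2*t)*e^(9*t^2/8)/16 + 43*e^(2*t)*e^(9*t^2/8)/2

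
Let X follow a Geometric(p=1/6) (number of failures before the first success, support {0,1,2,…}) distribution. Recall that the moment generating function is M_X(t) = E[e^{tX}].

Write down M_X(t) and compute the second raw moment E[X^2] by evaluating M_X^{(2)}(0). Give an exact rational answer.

E[X^2] = D^2[M](0) = 55

M_X(t) = 1/(6*(1 - 5*e^(t)/6))
D^2[M](t) = (-25*e^(2*t) - 30*e^(t))/(125*e^(3*t) - 450*e^(2*t) + 540*e^(t) - 216)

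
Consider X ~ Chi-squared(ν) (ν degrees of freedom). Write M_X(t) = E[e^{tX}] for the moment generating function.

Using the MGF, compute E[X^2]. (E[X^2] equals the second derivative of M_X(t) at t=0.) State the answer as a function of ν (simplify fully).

E[X^2] = D^2[M](0) = ν*(ν + 2)

M_X(t) = (1 - 2*t)^(-ν/2)
D^2[M](t) = (ν^2 + 2*ν)/(4*t^2*(1 - 2*t)^(ν/2) - 4*t*(1 - 2*t)^(ν/2) + (1 - 2*t)^(ν/2))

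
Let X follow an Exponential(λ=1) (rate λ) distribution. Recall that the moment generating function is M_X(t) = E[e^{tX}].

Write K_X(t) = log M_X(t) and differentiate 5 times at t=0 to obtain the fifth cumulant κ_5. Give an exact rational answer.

M_X(t) = 1/(1 - t)
K_X(t) = log M_X(t) = -log(1 - t)
K′(t) = -1/(t - 1)
K′′(t) = 1/(t^2 - 2*t + 1)
K′′′(t) = -2/(t^3 - 3*t^2 + 3*t - 1)
K′′′′(t) = 6/(t^4 - 4*t^3 + 6*t^2 - 4*t + 1)
K′′′′′(t) = -24/(t^5 - 5*t^4 + 10*t^3 - 10*t^2 + 5*t - 1)

κ_5 = K′′′′′(0) = 24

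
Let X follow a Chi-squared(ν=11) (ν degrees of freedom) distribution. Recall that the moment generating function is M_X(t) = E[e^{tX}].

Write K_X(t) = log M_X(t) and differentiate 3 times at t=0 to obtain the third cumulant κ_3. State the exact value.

M_X(t) = (1 - 2*t)^(-11/2)
K_X(t) = log M_X(t) = -11*log(1 - 2*t)/2
K′(t) = -11/(2*t - 1)
K′′(t) = 22/(4*t^2 - 4*t + 1)
K′′′(t) = -88/(8*t^3 - 12*t^2 + 6*t - 1)

κ_3 = K′′′(0) = 88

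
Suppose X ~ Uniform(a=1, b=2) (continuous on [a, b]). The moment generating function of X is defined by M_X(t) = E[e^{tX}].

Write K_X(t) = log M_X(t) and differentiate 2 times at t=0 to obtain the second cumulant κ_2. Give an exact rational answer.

κ_2 = K^(2)(0) = 1/12

M_X(t) = (e^(2*t) - e^(t))/t
K_X(t) = log M_X(t) = -log(t) + log(e^(2*t) - e^(t))
K^(2)(t) = (-t^2*e^(t) + e^(2*t) - 2*e^(t) + 1)/(t^2*e^(2*t) - 2*t^2*e^(t) + t^2)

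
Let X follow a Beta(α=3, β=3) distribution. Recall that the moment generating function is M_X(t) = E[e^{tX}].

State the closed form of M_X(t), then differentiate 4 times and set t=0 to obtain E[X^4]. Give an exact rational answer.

E[X^4] = M^(4)(0) = 5/42

M_X(t) = ₁F₁(3; 6; t)
M^(4)(t) = 5*₁F₁(7; 10; t)/42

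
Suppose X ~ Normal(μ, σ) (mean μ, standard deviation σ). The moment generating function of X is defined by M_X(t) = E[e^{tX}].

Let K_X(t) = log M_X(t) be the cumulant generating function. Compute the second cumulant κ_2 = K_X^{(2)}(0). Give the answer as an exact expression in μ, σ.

κ_2 = K′′(0) = σ^2

M_X(t) = e^(μ*t + σ^2*t^2/2)
K_X(t) = log M_X(t) = μ*t + σ^2*t^2/2
K′(t) = μ + σ^2*t
K′′(t) = σ^2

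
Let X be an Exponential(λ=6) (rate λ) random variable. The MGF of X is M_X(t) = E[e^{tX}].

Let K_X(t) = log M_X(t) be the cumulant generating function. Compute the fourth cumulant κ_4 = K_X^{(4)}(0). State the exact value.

κ_4 = D^4[K](0) = 1/216

M_X(t) = 6/(6 - t)
K_X(t) = log M_X(t) = -log(6 - t) + log(6)
D^4[K](t) = 6/(t^4 - 24*t^3 + 216*t^2 - 864*t + 1296)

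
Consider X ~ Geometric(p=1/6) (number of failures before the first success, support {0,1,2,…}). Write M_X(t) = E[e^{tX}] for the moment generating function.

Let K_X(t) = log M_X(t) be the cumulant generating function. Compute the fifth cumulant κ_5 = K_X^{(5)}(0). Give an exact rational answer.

M_X(t) = 1/(6*(1 - 5*e^(t)/6))
K_X(t) = log M_X(t) = -log(1 - 5*e^(t)/6) - log(6)
D^5[K](t) = (-3750*e^(4*t) - 49500*e^(3*t) - 59400*e^(2*t) - 6480*e^(t))/(3125*e^(5*t) - 18750*e^(4*t) + 45000*e^(3*t) - 54000*e^(2*t) + 32400*e^(t) - 7776)

κ_5 = D^5[K](0) = 119130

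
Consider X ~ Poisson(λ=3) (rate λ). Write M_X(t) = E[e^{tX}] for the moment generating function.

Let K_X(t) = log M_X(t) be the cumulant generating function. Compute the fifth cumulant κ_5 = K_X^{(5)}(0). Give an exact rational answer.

κ_5 = K^(5)(0) = 3

M_X(t) = e^(3*e^(t) - 3)
K_X(t) = log M_X(t) = 3*e^(t) - 3
K^(5)(t) = 3*e^(t)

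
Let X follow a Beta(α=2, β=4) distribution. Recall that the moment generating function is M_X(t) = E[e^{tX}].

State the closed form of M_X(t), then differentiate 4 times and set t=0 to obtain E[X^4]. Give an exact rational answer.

M_X(t) = ₁F₁(2; 6; t)
D^4[M](t) = 5*₁F₁(6; 10; t)/126

E[X^4] = D^4[M](0) = 5/126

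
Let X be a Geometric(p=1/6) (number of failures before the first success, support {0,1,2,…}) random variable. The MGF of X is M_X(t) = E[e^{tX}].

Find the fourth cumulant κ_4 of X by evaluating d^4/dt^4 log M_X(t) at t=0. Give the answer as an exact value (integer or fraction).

M_X(t) = 1/(6*(1 - 5*e^(t)/6))
K_X(t) = log M_X(t) = -log(1 - 5*e^(t)/6) - log(6)
D^4[K](t) = (750*e^(3*t) + 3600*e^(2*t) + 1080*e^(t))/(625*e^(4*t) - 3000*e^(3*t) + 5400*e^(2*t) - 4320*e^(t) + 1296)

κ_4 = D^4[K](0) = 5430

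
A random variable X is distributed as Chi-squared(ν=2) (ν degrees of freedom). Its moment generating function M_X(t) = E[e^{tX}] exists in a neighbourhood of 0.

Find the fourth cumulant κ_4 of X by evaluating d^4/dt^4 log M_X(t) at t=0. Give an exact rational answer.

κ_4 = d^4K/dt^4 |_{t=0} = 96

M_X(t) = 1/(1 - 2*t)
K_X(t) = log M_X(t) = -log(1 - 2*t)
dK/dt = -2/(2*t - 1)
d^2K/dt^2 = 4/(4*t^2 - 4*t + 1)
d^3K/dt^3 = -16/(8*t^3 - 12*t^2 + 6*t - 1)
d^4K/dt^4 = 96/(16*t^4 - 32*t^3 + 24*t^2 - 8*t + 1)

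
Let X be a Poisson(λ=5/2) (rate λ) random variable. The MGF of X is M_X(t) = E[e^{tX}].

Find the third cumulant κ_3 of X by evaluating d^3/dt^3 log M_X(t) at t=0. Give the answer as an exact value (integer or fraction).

M_X(t) = e^(5*e^(t)/2 - 5/2)
K_X(t) = log M_X(t) = 5*e^(t)/2 - 5/2
K^(3)(t) = 5*e^(t)/2

κ_3 = K^(3)(0) = 5/2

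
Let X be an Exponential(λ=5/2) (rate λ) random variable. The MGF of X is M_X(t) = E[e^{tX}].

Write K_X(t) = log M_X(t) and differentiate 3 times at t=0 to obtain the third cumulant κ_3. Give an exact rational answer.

M_X(t) = 5/(2*(5/2 - t))
K_X(t) = log M_X(t) = -log(5/2 - t) - log(2) + log(5)
D^3[K](t) = -16/(8*t^3 - 60*t^2 + 150*t - 125)

κ_3 = D^3[K](0) = 16/125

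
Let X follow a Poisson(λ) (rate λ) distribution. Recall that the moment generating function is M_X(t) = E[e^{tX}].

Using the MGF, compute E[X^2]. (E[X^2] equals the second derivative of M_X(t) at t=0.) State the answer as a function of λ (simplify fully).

E[X^2] = M^(2)(0) = λ*(λ + 1)

M_X(t) = e^(λ*(e^(t) - 1))
M^(2)(t) = (λ^2*e^(2*t)*e^(λ*e^(t)) + λ*e^(t)*e^(λ*e^(t)))*e^(-λ)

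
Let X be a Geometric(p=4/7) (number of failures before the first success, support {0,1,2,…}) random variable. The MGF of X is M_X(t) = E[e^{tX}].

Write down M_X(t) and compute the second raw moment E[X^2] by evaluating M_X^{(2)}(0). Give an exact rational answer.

E[X^2] = d^2M/dt^2 |_{t=0} = 15/8

M_X(t) = 4/(7*(1 - 3*e^(t)/7))
dM/dt = 12*e^(t)/(9*e^(2*t) - 42*e^(t) + 49)
d^2M/dt^2 = (-36*e^(2*t) - 84*e^(t))/(27*e^(3*t) - 189*e^(2*t) + 441*e^(t) - 343)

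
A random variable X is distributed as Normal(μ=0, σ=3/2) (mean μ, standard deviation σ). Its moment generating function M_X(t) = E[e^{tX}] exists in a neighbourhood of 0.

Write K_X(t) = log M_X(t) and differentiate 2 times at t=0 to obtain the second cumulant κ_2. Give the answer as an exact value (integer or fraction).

M_X(t) = e^(9*t^2/8)
K_X(t) = log M_X(t) = 9*t^2/8
K′(t) = 9*t/4
K′′(t) = 9/4

κ_2 = K′′(0) = 9/4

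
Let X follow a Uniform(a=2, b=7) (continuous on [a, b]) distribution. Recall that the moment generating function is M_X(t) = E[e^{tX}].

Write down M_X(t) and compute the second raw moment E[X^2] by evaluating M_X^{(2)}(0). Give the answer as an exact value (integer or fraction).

E[X^2] = M^(2)(0) = 67/3

M_X(t) = (e^(7*t) - e^(2*t))/(5*t)
M^(2)(t) = (49*t^2*e^(7*t) - 4*t^2*e^(2*t) - 14*t*e^(7*t) + 4*t*e^(2*t) + 2*e^(7*t) - 2*e^(2*t))/(5*t^3)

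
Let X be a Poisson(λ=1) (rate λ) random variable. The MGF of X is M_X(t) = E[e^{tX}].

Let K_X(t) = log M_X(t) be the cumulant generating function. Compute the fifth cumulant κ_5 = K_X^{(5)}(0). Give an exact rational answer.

κ_5 = K^(5)(0) = 1

M_X(t) = e^(e^(t) - 1)
K_X(t) = log M_X(t) = e^(t) - 1
K^(5)(t) = e^(t)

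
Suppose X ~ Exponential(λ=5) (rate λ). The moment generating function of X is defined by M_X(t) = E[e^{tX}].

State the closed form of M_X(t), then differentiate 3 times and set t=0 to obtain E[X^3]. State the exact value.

E[X^3] = D^3[M](0) = 6/125

M_X(t) = 5/(5 - t)
D^3[M](t) = 30/(t^4 - 20*t^3 + 150*t^2 - 500*t + 625)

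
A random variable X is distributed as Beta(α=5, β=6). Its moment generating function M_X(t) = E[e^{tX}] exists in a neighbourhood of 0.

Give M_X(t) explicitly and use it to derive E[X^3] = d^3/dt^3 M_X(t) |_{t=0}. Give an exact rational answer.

M_X(t) = ₁F₁(5; 11; t)
D^3[M](t) = 35*₁F₁(8; 14; t)/286

E[X^3] = D^3[M](0) = 35/286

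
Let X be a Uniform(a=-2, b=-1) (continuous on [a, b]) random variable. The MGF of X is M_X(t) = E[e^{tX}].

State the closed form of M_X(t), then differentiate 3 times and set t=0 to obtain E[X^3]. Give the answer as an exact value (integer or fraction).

E[X^3] = d^3M/dt^3 |_{t=0} = -15/4

M_X(t) = (e^(-t) - e^(-2*t))/t
dM/dt = (-t*e^(t) + 2*t - e^(t) + 1)*e^(-2*t)/t^2
d^2M/dt^2 = (t^2*e^(t) - 4*t^2 + 2*t*e^(t) - 4*t + 2*e^(t) - 2)*e^(-2*t)/t^3
d^3M/dt^3 = (-t^3*e^(t) + 8*t^3 - 3*t^2*e^(t) + 12*t^2 - 6*t*e^(t) + 12*t - 6*e^(t) + 6)*e^(-2*t)/t^4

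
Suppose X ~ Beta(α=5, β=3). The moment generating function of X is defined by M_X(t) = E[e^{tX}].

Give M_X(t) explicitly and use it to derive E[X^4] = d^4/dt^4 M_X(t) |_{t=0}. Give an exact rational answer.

E[X^4] = D^4[M](0) = 7/33

M_X(t) = ₁F₁(5; 8; t)
D^4[M](t) = 7*₁F₁(9; 12; t)/33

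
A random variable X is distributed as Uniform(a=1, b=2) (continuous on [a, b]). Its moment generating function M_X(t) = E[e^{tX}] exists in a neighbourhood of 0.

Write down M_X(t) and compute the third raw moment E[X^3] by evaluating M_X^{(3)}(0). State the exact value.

M_X(t) = (e^(2*t) - e^(t))/t
dM/dt = (2*t*e^(2*t) - t*e^(t) - e^(2*t) + e^(t))/t^2
d^2M/dt^2 = (4*t^2*e^(2*t) - t^2*e^(t) - 4*t*e^(2*t) + 2*t*e^(t) + 2*e^(2*t) - 2*e^(t))/t^3
d^3M/dt^3 = (8*t^3*e^(2*t) - t^3*e^(t) - 12*t^2*e^(2*t) + 3*t^2*e^(t) + 12*t*e^(2*t) - 6*t*e^(t) - 6*e^(2*t) + 6*e^(t))/t^4

E[X^3] = d^3M/dt^3 |_{t=0} = 15/4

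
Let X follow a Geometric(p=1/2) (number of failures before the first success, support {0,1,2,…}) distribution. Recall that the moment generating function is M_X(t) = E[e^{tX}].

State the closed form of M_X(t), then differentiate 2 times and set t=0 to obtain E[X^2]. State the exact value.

M_X(t) = 1/(2*(1 - e^(t)/2))
dM/dt = e^(t)/(e^(2*t) - 4*e^(t) + 4)
d^2M/dt^2 = (-e^(2*t) - 2*e^(t))/(e^(3*t) - 6*e^(2*t) + 12*e^(t) - 8)

E[X^2] = d^2M/dt^2 |_{t=0} = 3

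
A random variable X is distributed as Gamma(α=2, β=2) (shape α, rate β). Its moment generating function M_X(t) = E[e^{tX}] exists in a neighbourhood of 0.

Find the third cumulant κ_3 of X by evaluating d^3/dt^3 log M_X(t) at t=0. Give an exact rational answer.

M_X(t) = 4/(2 - t)^2
K_X(t) = log M_X(t) = -2*log(2 - t) + 2*log(2)
dK/dt = -2/(t - 2)
d^2K/dt^2 = 2/(t^2 - 4*t + 4)
d^3K/dt^3 = -4/(t^3 - 6*t^2 + 12*t - 8)

κ_3 = d^3K/dt^3 |_{t=0} = 1/2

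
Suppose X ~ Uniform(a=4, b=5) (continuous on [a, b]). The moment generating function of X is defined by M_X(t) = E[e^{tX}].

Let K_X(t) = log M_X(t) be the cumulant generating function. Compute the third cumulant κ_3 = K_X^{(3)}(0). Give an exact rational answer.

M_X(t) = (e^(5*t) - e^(4*t))/t
K_X(t) = log M_X(t) = -log(t) + log(e^(5*t) - e^(4*t))
dK/dt = (5*t*e^(t) - 4*t - e^(t) + 1)/(t*e^(t) - t)
d^2K/dt^2 = (-t^2*e^(t) + e^(2*t) - 2*e^(t) + 1)/(t^2*e^(2*t) - 2*t^2*e^(t) + t^2)
d^3K/dt^3 = (t^3*e^(2*t) + t^3*e^(t) - 2*e^(3*t) + 6*e^(2*t) - 6*e^(t) + 2)/(t^3*e^(3*t) - 3*t^3*e^(2*t) + 3*t^3*e^(t) - t^3)

κ_3 = d^3K/dt^3 |_{t=0} = 0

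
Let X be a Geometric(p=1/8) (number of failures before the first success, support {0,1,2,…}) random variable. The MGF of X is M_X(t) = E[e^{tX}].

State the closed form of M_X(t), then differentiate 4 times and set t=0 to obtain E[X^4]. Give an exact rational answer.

E[X^4] = d^4M/dt^4 |_{t=0} = 70665

M_X(t) = 1/(8*(1 - 7*e^(t)/8))
dM/dt = 7*e^(t)/(49*e^(2*t) - 112*e^(t) + 64)
d^2M/dt^2 = (-49*e^(2*t) - 56*e^(t))/(343*e^(3*t) - 1176*e^(2*t) + 1344*e^(t) - 512)
d^3M/dt^3 = (343*e^(3*t) + 1568*e^(2*t) + 448*e^(t))/(2401*e^(4*t) - 10976*e^(3*t) + 18816*e^(2*t) - 14336*e^(t) + 4096)
d^4M/dt^4 = (-2401*e^(4*t) - 30184*e^(3*t) - 34496*e^(2*t) - 3584*e^(t))/(16807*e^(5*t) - 96040*e^(4*t) + 219520*e^(3*t) - 250880*e^(2*t) + 143360*e^(t) - 32768)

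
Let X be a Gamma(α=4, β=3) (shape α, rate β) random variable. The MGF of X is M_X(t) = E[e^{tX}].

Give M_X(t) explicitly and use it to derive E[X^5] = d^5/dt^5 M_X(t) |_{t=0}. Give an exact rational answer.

M_X(t) = 81/(3 - t)^4
dM/dt = -324/(t^5 - 15*t^4 + 90*t^3 - 270*t^2 + 405*t - 243)
d^2M/dt^2 = 1620/(t^6 - 18*t^5 + 135*t^4 - 540*t^3 + 1215*t^2 - 1458*t + 729)
d^3M/dt^3 = -9720/(t^7 - 21*t^6 + 189*t^5 - 945*t^4 + 2835*t^3 - 5103*t^2 + 5103*t - 2187)
d^4M/dt^4 = 68040/(t^8 - 24*t^7 + 252*t^6 - 1512*t^5 + 5670*t^4 - 13608*t^3 + 20412*t^2 - 17496*t + 6561)
d^5M/dt^5 = -544320/(t^9 - 27*t^8 + 324*t^7 - 2268*t^6 + 10206*t^5 - 30618*t^4 + 61236*t^3 - 78732*t^2 + 59049*t - 19683)

E[X^5] = d^5M/dt^5 |_{t=0} = 2240/81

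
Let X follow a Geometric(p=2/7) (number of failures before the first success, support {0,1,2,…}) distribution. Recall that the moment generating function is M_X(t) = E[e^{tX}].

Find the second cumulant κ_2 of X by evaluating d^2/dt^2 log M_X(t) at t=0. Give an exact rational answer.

M_X(t) = 2/(7*(1 - 5*e^(t)/7))
K_X(t) = log M_X(t) = -log(1 - 5*e^(t)/7) - log(7) + log(2)
D^2[K](t) = 35*e^(t)/(25*e^(2*t) - 70*e^(t) + 49)

κ_2 = D^2[K](0) = 35/4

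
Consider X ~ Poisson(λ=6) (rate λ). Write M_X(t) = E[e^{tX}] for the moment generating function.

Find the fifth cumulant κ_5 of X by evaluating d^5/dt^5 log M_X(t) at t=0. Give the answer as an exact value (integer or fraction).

M_X(t) = e^(6*e^(t) - 6)
K_X(t) = log M_X(t) = 6*e^(t) - 6
K′(t) = 6*e^(t)
K′′(t) = 6*e^(t)
K′′′(t) = 6*e^(t)
K′′′′(t) = 6*e^(t)
K′′′′′(t) = 6*e^(t)

κ_5 = K′′′′′(0) = 6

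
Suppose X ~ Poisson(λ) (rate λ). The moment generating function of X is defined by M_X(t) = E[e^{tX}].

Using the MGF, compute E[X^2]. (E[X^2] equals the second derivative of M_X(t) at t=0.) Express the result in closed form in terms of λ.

E[X^2] = d^2M/dt^2 |_{t=0} = λ*(λ + 1)

M_X(t) = e^(λ*(e^(t) - 1))
dM/dt = λ*e^(-λ)*e^(t)*e^(λ*e^(t))
d^2M/dt^2 = (λ^2*e^(2*t)*e^(λ*e^(t)) + λ*e^(t)*e^(λ*e^(t)))*e^(-λ)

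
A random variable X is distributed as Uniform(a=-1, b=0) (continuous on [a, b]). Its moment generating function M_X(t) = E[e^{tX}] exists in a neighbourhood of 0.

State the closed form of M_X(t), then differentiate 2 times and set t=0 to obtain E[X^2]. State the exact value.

M_X(t) = (1 - e^(-t))/t
D^2[M](t) = (-t^2 - 2*t + 2*e^(t) - 2)*e^(-t)/t^3

E[X^2] = D^2[M](0) = 1/3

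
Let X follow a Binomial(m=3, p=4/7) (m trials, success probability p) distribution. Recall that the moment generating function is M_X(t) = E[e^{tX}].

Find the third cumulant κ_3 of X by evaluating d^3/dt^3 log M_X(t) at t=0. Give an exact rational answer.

κ_3 = d^3K/dt^3 |_{t=0} = -36/343

M_X(t) = (4*e^(t)/7 + 3/7)^3
K_X(t) = log M_X(t) = 3*log(4*e^(t)/7 + 3/7)
dK/dt = 12*e^(t)/(4*e^(t) + 3)
d^2K/dt^2 = 36*e^(t)/(16*e^(2*t) + 24*e^(t) + 9)
d^3K/dt^3 = (-144*e^(2*t) + 108*e^(t))/(64*e^(3*t) + 144*e^(2*t) + 108*e^(t) + 27)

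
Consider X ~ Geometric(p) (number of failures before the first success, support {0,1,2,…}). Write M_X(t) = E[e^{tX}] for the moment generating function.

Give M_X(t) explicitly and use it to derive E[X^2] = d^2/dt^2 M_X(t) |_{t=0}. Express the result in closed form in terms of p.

M_X(t) = p/(-(1 - p)*e^(t) + 1)
dM/dt = (-p^2*e^(t) + p*e^(t))/(p^2*e^(2*t) - 2*p*e^(2*t) + 2*p*e^(t) + e^(2*t) - 2*e^(t) + 1)

E[X^2] = d^2M/dt^2 |_{t=0} = 1 - 3/p + 2/p^2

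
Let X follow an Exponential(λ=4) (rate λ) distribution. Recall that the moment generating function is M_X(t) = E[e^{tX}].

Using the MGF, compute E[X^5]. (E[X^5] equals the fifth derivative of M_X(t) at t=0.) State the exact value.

M_X(t) = 4/(4 - t)
M^(5)(t) = 480/(t^6 - 24*t^5 + 240*t^4 - 1280*t^3 + 3840*t^2 - 6144*t + 4096)

E[X^5] = M^(5)(0) = 15/128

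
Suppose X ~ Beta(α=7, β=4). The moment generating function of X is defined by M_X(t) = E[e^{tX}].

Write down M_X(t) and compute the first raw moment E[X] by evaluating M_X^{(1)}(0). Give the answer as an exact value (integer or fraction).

M_X(t) = ₁F₁(7; 11; t)
D[M](t) = 7*₁F₁(8; 12; t)/11

E[X] = D[M](0) = 7/11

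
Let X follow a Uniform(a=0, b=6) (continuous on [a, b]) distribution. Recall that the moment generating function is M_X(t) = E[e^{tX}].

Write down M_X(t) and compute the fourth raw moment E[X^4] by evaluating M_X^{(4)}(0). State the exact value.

E[X^4] = d^4M/dt^4 |_{t=0} = 1296/5

M_X(t) = (e^(6*t) - 1)/(6*t)
dM/dt = (6*t*e^(6*t) - e^(6*t) + 1)/(6*t^2)
d^2M/dt^2 = (18*t^2*e^(6*t) - 6*t*e^(6*t) + e^(6*t) - 1)/(3*t^3)
d^3M/dt^3 = (36*t^3*e^(6*t) - 18*t^2*e^(6*t) + 6*t*e^(6*t) - e^(6*t) + 1)/t^4
d^4M/dt^4 = (216*t^4*e^(6*t) - 144*t^3*e^(6*t) + 72*t^2*e^(6*t) - 24*t*e^(6*t) + 4*e^(6*t) - 4)/t^5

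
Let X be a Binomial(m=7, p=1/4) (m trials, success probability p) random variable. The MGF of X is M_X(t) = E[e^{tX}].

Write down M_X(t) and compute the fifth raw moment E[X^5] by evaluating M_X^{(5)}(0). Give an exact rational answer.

M_X(t) = (e^(t)/4 + 3/4)^7
M′(t) = 7*e^(7*t)/16384 + 63*e^(6*t)/8192 + 945*e^(5*t)/16384 + 945*e^(4*t)/4096 + 8505*e^(3*t)/16384 + 5103*e^(2*t)/8192 + 5103*e^(t)/16384
M′′(t) = 49*e^(7*t)/16384 + 189*e^(6*t)/4096 + 4725*e^(5*t)/16384 + 945*e^(4*t)/1024 + 25515*e^(3*t)/16384 + 5103*e^(2*t)/4096 + 5103*e^(t)/16384
M′′′(t) = 343*e^(7*t)/16384 + 567*e^(6*t)/2048 + 23625*e^(5*t)/16384 + 945*e^(4*t)/256 + 76545*e^(3*t)/16384 + 5103*e^(2*t)/2048 + 5103*e^(t)/16384
M′′′′(t) = 2401*e^(7*t)/16384 + 1701*e^(6*t)/1024 + 118125*e^(5*t)/16384 + 945*e^(4*t)/64 + 229635*e^(3*t)/16384 + 5103*e^(2*t)/1024 + 5103*e^(t)/16384
M′′′′′(t) = 16807*e^(7*t)/16384 + 5103*e^(6*t)/512 + 590625*e^(5*t)/16384 + 945*e^(4*t)/16 + 688905*e^(3*t)/16384 + 5103*e^(2*t)/512 + 5103*e^(t)/16384

E[X^5] = M′′′′′(0) = 20279/128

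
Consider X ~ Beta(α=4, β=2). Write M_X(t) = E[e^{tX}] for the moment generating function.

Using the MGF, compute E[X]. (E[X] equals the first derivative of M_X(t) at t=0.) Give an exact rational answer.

E[X] = dM/dt |_{t=0} = 2/3

M_X(t) = ₁F₁(4; 6; t)
dM/dt = 2*₁F₁(5; 7; t)/3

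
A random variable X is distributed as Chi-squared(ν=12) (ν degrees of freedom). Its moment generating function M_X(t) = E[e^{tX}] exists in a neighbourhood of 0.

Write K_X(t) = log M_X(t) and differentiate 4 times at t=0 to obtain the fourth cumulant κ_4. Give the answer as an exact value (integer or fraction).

M_X(t) = (1 - 2*t)^(-6)
K_X(t) = log M_X(t) = -6*log(1 - 2*t)
dK/dt = -12/(2*t - 1)
d^2K/dt^2 = 24/(4*t^2 - 4*t + 1)
d^3K/dt^3 = -96/(8*t^3 - 12*t^2 + 6*t - 1)
d^4K/dt^4 = 576/(16*t^4 - 32*t^3 + 24*t^2 - 8*t + 1)

κ_4 = d^4K/dt^4 |_{t=0} = 576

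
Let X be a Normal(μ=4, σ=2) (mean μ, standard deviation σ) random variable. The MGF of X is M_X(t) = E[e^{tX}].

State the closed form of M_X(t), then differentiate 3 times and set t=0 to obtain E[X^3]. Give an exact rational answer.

M_X(t) = e^(2*t^2 + 4*t)
M^(3)(t) = 64*t^3*e^(4*t)*e^(2*t^2) + 192*t^2*e^(4*t)*e^(2*t^2) + 240*t*e^(4*t)*e^(2*t^2) + 112*e^(4*t)*e^(2*t^2)

E[X^3] = M^(3)(0) = 112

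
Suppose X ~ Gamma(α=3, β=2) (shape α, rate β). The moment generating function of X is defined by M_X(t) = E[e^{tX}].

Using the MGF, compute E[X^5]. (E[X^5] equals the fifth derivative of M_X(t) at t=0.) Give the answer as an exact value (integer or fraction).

E[X^5] = d^5M/dt^5 |_{t=0} = 315/4

M_X(t) = 8/(2 - t)^3
dM/dt = 24/(t^4 - 8*t^3 + 24*t^2 - 32*t + 16)
d^2M/dt^2 = -96/(t^5 - 10*t^4 + 40*t^3 - 80*t^2 + 80*t - 32)
d^3M/dt^3 = 480/(t^6 - 12*t^5 + 60*t^4 - 160*t^3 + 240*t^2 - 192*t + 64)
d^4M/dt^4 = -2880/(t^7 - 14*t^6 + 84*t^5 - 280*t^4 + 560*t^3 - 672*t^2 + 448*t - 128)
d^5M/dt^5 = 20160/(t^8 - 16*t^7 + 112*t^6 - 448*t^5 + 1120*t^4 - 1792*t^3 + 1792*t^2 - 1024*t + 256)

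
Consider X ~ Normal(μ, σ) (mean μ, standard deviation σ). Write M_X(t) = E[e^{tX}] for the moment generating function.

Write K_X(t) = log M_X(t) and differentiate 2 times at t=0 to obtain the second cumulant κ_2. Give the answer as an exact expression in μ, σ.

κ_2 = K^(2)(0) = σ^2

M_X(t) = e^(μ*t + σ^2*t^2/2)
K_X(t) = log M_X(t) = μ*t + σ^2*t^2/2
K^(2)(t) = σ^2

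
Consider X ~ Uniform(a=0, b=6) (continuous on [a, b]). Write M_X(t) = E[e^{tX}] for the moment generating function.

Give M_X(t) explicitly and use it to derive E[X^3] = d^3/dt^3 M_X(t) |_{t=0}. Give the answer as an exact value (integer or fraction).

M_X(t) = (e^(6*t) - 1)/(6*t)
M′(t) = (6*t*e^(6*t) - e^(6*t) + 1)/(6*t^2)
M′′(t) = (18*t^2*e^(6*t) - 6*t*e^(6*t) + e^(6*t) - 1)/(3*t^3)
M′′′(t) = (36*t^3*e^(6*t) - 18*t^2*e^(6*t) + 6*t*e^(6*t) - e^(6*t) + 1)/t^4

E[X^3] = M′′′(0) = 54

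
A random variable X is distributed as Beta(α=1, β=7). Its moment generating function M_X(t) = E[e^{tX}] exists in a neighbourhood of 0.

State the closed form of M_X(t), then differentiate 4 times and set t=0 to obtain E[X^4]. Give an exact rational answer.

M_X(t) = ₁F₁(1; 8; t)
dM/dt = ₁F₁(2; 9; t)/8
d^2M/dt^2 = ₁F₁(3; 10; t)/36
d^3M/dt^3 = ₁F₁(4; 11; t)/120
d^4M/dt^4 = ₁F₁(5; 12; t)/330

E[X^4] = d^4M/dt^4 |_{t=0} = 1/330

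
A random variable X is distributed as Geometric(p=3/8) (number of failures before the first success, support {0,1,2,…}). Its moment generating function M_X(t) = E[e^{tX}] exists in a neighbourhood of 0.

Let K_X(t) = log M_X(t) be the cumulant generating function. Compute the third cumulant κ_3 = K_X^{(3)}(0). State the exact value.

κ_3 = d^3K/dt^3 |_{t=0} = 520/27

M_X(t) = 3/(8*(1 - 5*e^(t)/8))
K_X(t) = log M_X(t) = -log(1 - 5*e^(t)/8) - 3*log(2) + log(3)
dK/dt = -5*e^(t)/(5*e^(t) - 8)
d^2K/dt^2 = 40*e^(t)/(25*e^(2*t) - 80*e^(t) + 64)
d^3K/dt^3 = (-200*e^(2*t) - 320*e^(t))/(125*e^(3*t) - 600*e^(2*t) + 960*e^(t) - 512)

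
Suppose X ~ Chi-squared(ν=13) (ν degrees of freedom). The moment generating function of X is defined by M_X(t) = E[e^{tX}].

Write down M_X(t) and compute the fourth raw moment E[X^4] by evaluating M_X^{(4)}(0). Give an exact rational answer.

E[X^4] = M^(4)(0) = 62985

M_X(t) = (1 - 2*t)^(-13/2)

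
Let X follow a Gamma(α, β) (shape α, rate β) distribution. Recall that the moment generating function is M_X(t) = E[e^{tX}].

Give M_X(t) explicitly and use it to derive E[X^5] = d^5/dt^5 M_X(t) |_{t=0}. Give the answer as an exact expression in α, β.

E[X^5] = d^5M/dt^5 |_{t=0} = α*(α^4 + 10*α^3 + 35*α^2 + 50*α + 24)/β^5

M_X(t) = (β/(β - t))^α
dM/dt = -α*β^α*(1/(β - t))^α/(-β + t)
d^2M/dt^2 = (α^2*β^α*(1/(β - t))^α + α*β^α*(1/(β - t))^α)/(β^2 - 2*β*t + t^2)
d^3M/dt^3 = (-α^3*β^α*(1/(β - t))^α - 3*α^2*β^α*(1/(β - t))^α - 2*α*β^α*(1/(β - t))^α)/(-β^3 + 3*β^2*t - 3*β*t^2 + t^3)
d^4M/dt^4 = (α^4*β^α*(1/(β - t))^α + 6*α^3*β^α*(1/(β - t))^α + 11*α^2*β^α*(1/(β - t))^α + 6*α*β^α*(1/(β - t))^α)/(β^4 - 4*β^3*t + 6*β^2*t^2 - 4*β*t^3 + t^4)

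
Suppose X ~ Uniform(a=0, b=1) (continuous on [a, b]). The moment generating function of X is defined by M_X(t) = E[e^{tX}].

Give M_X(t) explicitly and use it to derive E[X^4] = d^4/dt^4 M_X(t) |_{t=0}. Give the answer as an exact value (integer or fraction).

M_X(t) = (e^(t) - 1)/t
M′(t) = (t*e^(t) - e^(t) + 1)/t^2
M′′(t) = (t^2*e^(t) - 2*t*e^(t) + 2*e^(t) - 2)/t^3
M′′′(t) = (t^3*e^(t) - 3*t^2*e^(t) + 6*t*e^(t) - 6*e^(t) + 6)/t^4
M′′′′(t) = (t^4*e^(t) - 4*t^3*e^(t) + 12*t^2*e^(t) - 24*t*e^(t) + 24*e^(t) - 24)/t^5

E[X^4] = M′′′′(0) = 1/5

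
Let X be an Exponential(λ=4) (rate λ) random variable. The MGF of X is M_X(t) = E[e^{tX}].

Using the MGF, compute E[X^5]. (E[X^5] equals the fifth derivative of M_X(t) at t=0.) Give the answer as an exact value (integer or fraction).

M_X(t) = 4/(4 - t)
D^5[M](t) = 480/(t^6 - 24*t^5 + 240*t^4 - 1280*t^3 + 3840*t^2 - 6144*t + 4096)

E[X^5] = D^5[M](0) = 15/128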